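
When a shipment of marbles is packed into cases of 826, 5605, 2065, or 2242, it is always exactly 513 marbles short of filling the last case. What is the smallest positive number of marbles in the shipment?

Being 513 short of a full case of size k means N ≡ −513 (mod k), i.e. N + 513 is a multiple of each size.
826 = 2 × 7 × 59
5605 = 5 × 19 × 59
2065 = 5 × 7 × 59
2242 = 2 × 19 × 59
LCM(826, 5605, 2065, 2242) = 2 × 5 × 7 × 19 × 59 = 78470.
Smallest positive N is 78470 − 513 = 77957.

77957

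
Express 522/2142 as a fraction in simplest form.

29/119

522 = 2 × 3^2 × 29
2142 = 2 × 3^2 × 7 × 17
gcd(522, 2142) = 2 × 3^2 = 18.
Divide numerator and denominator by 18: 522/2142 = 29/119.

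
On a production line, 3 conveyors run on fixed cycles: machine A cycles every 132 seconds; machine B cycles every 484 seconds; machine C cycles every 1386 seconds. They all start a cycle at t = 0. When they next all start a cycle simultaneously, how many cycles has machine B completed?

63 cycles

All finish a whole number of cycles simultaneously at t = LCM of the periods.
132 = 2^2 × 3 × 11
484 = 2^2 × 11^2
1386 = 2 × 3^2 × 7 × 11
LCM(132, 484, 1386) = 2^2 × 3^2 × 7 × 11^2 = 30492.
Cycles for period 484: 30492 / 484 = 63.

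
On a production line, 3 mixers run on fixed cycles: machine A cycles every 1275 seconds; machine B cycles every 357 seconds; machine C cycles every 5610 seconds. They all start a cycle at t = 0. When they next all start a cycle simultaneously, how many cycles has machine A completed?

154 cycles

They are all back at their starting positions together after one LCM of the periods.
1275 = 3 × 5^2 × 17
357 = 3 × 7 × 17
5610 = 2 × 3 × 5 × 11 × 17
LCM(1275, 357, 5610) = 2 × 3 × 5^2 × 7 × 11 × 17 = 196350.
Cycles for period 1275: 196350 / 1275 = 154.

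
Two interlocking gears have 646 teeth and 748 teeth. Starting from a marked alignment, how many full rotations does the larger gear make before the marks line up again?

19 rotations

The first common completion time is the LCM of the periods.
646 = 2 × 17 × 19
748 = 2^2 × 11 × 17
LCM(646, 748) = 2^2 × 11 × 17 × 19 = 14212.
Rotations for period 748: 14212 / 748 = 19.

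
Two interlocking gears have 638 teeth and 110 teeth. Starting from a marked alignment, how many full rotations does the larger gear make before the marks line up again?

5 rotations

The first common completion time is the LCM of the periods.
638 = 2 × 11 × 29
110 = 2 × 5 × 11
LCM(638, 110) = 2 × 5 × 11 × 29 = 3190.
Rotations for period 638: 3190 / 638 = 5.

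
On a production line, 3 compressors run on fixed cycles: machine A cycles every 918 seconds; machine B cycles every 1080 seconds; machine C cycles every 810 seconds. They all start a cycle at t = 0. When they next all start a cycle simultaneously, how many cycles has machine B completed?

The first common completion time is the LCM of the periods.
918 = 2 × 3^3 × 17
1080 = 2^3 × 3^3 × 5
810 = 2 × 3^4 × 5
LCM(918, 1080, 810) = 2^3 × 3^4 × 5 × 17 = 55080.
Cycles for period 1080: 55080 / 1080 = 51.

51 cycles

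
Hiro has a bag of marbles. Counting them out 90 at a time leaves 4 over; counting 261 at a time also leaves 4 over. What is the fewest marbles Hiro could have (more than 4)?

N − 4 must be a common multiple of 90 and 261.
90 = 2 × 3^2 × 5
261 = 3^2 × 29
LCM(90, 261) = 2 × 3^2 × 5 × 29 = 2610.
Smallest N > 4 is LCM + 4 = 2610 + 4 = 2614.

2614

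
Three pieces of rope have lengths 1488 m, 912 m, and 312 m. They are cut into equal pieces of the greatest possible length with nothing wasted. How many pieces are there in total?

Piece length = gcd(1488, 912, 312).
1488 = 2^4 × 3 × 31
912 = 2^4 × 3 × 19
312 = 2^3 × 3 × 13
gcd(1488, 912, 312) = 2^3 × 3 = 24.
Total pieces = 1488/24 + 912/24 + 312/24 = 62 + 38 + 13 = 113.

113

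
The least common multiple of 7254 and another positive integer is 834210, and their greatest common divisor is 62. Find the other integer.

7130

gcd × lcm = product of the two integers, so the other integer is (62 × 834210) / 7254 = 7130.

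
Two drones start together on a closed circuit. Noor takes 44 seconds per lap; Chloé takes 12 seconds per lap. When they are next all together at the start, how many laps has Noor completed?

They are all back at their starting positions together after one LCM of the periods.
44 = 2^2 × 11
12 = 2^2 × 3
LCM(44, 12) = 2^2 × 3 × 11 = 132.
Laps for period 44: 132 / 44 = 3.

3 laps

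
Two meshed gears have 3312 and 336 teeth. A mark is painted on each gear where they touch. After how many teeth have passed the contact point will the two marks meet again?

They coincide at every common multiple of the periods; the first is the LCM.
3312 = 2^4 × 3^2 × 23
336 = 2^4 × 3 × 7
LCM(3312, 336) = 2^4 × 3^2 × 7 × 23 = 23184.

23184 teeth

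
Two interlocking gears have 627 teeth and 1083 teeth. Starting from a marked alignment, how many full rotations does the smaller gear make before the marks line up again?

The first common completion time is the LCM of the periods.
627 = 3 × 11 × 19
1083 = 3 × 19^2
LCM(627, 1083) = 3 × 11 × 19^2 = 11913.
Rotations for period 627: 11913 / 627 = 19.

19 rotations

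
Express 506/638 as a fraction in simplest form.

506 = 2 × 11 × 23
638 = 2 × 11 × 29
gcd(506, 638) = 2 × 11 = 22.
Divide numerator and denominator by 22: 506/638 = 23/29.

23/29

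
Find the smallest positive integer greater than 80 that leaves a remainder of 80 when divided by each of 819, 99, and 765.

765845

N − 80 must be a common multiple of 819, 99, and 765.
819 = 3^2 × 7 × 13
99 = 3^2 × 11
765 = 3^2 × 5 × 17
LCM(819, 99, 765) = 3^2 × 5 × 7 × 11 × 13 × 17 = 765765.
Smallest N > 80 is LCM + 80 = 765765 + 80 = 765845.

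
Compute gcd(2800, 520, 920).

40

2800 = 2^4 × 5^2 × 7
520 = 2^3 × 5 × 13
920 = 2^3 × 5 × 23
gcd(2800, 520, 920) = 2^3 × 5 = 40.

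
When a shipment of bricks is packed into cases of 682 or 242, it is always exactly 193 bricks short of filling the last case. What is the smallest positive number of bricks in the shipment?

7309

Being 193 short of a full case of size k means N ≡ −193 (mod k), i.e. N + 193 is a multiple of each size.
682 = 2 × 11 × 31
242 = 2 × 11^2
LCM(682, 242) = 2 × 11^2 × 31 = 7502.
Smallest positive N is 7502 − 193 = 7309.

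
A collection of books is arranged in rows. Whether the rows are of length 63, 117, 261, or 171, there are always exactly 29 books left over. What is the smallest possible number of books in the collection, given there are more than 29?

N − 29 must be a common multiple of 63, 117, 261, and 171.
63 = 3^2 × 7
117 = 3^2 × 13
261 = 3^2 × 29
171 = 3^2 × 19
LCM(63, 117, 261, 171) = 3^2 × 7 × 13 × 19 × 29 = 451269.
Smallest N > 29 is LCM + 29 = 451269 + 29 = 451298.

451298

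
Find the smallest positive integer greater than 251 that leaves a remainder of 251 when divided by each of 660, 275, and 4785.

N − 251 must be a common multiple of 660, 275, and 4785.
660 = 2^2 × 3 × 5 × 11
275 = 5^2 × 11
4785 = 3 × 5 × 11 × 29
LCM(660, 275, 4785) = 2^2 × 3 × 5^2 × 11 × 29 = 95700.
Smallest N > 251 is LCM + 251 = 95700 + 251 = 95951.

95951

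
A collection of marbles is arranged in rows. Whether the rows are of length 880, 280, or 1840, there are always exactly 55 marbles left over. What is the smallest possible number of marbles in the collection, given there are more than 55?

N − 55 must be a common multiple of 880, 280, and 1840.
880 = 2^4 × 5 × 11
280 = 2^3 × 5 × 7
1840 = 2^4 × 5 × 23
LCM(880, 280, 1840) = 2^4 × 5 × 7 × 11 × 23 = 141680.
Smallest N > 55 is LCM + 55 = 141680 + 55 = 141735.

141735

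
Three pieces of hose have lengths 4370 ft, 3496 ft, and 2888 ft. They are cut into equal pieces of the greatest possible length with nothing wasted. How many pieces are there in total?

Piece length = gcd(4370, 3496, 2888).
4370 = 2 × 5 × 19 × 23
3496 = 2^3 × 19 × 23
2888 = 2^3 × 19^2
gcd(4370, 3496, 2888) = 2 × 19 = 38.
Total pieces = 4370/38 + 3496/38 + 2888/38 = 115 + 92 + 76 = 283.

283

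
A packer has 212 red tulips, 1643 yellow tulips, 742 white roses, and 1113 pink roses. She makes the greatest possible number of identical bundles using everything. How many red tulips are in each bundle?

4

Number of bundles = gcd(212, 1643, 742, 1113).
212 = 2^2 × 53
1643 = 31 × 53
742 = 2 × 7 × 53
1113 = 3 × 7 × 53
gcd(212, 1643, 742, 1113) = 53.
red tulips per bundle = 212 / 53 = 4.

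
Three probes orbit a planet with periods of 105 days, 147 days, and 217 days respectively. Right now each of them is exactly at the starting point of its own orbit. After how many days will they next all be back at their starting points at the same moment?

They coincide at every common multiple of the periods; the first is the LCM.
105 = 3 × 5 × 7
147 = 3 × 7^2
217 = 7 × 31
LCM(105, 147, 217) = 3 × 5 × 7^2 × 31 = 22785.

22785 days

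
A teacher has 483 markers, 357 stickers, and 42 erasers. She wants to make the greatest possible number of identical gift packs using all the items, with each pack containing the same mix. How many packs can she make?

The pack count must divide each quantity, so the greatest is gcd(483, 357, 42).
483 = 3 × 7 × 23
357 = 3 × 7 × 17
42 = 2 × 3 × 7
gcd(483, 357, 42) = 3 × 7 = 21.

21 packs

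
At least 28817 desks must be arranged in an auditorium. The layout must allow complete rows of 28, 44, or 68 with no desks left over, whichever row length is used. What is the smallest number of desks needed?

The number of desks must be a common multiple of 28, 44, and 68, so a multiple of their LCM.
28 = 2^2 × 7
44 = 2^2 × 11
68 = 2^2 × 17
LCM(28, 44, 68) = 2^2 × 7 × 11 × 17 = 5236.
Smallest multiple of 5236 that is ≥ 28817: ⌈28817/5236⌉ × 5236 = 6 × 5236 = 31416.

31416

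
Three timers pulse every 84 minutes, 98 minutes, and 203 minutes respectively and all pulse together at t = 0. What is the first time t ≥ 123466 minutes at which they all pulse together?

Joint pulses occur at multiples of LCM(84, 98, 203).
84 = 2^2 × 3 × 7
98 = 2 × 7^2
203 = 7 × 29
LCM(84, 98, 203) = 2^2 × 3 × 7^2 × 29 = 17052.
Smallest multiple of 17052 that is ≥ 123466: ⌈123466/17052⌉ × 17052 = 8 × 17052 = 136416.

136416 minutes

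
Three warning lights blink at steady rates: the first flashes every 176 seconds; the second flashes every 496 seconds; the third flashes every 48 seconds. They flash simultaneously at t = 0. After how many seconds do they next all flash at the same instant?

16368 seconds

They coincide at every common multiple of the periods; the first is the LCM.
176 = 2^4 × 11
496 = 2^4 × 31
48 = 2^4 × 3
LCM(176, 496, 48) = 2^4 × 3 × 11 × 31 = 16368.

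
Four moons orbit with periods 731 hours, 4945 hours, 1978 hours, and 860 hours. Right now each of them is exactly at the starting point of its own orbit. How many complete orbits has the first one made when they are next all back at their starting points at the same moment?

The first common completion time is the LCM of the periods.
731 = 17 × 43
4945 = 5 × 23 × 43
1978 = 2 × 23 × 43
860 = 2^2 × 5 × 43
LCM(731, 4945, 1978, 860) = 2^2 × 5 × 17 × 23 × 43 = 336260.
Orbits for period 731: 336260 / 731 = 460.

460 orbits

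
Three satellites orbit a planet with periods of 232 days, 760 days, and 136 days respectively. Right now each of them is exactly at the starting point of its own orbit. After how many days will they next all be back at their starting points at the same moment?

374680 days

We need the least common multiple of the intervals.
232 = 2^3 × 29
760 = 2^3 × 5 × 19
136 = 2^3 × 17
LCM(232, 760, 136) = 2^3 × 5 × 17 × 19 × 29 = 374680.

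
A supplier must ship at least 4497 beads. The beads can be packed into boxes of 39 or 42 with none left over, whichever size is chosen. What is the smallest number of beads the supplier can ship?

4914

The number of beads must be a common multiple of 39 and 42, so a multiple of their LCM.
39 = 3 × 13
42 = 2 × 3 × 7
LCM(39, 42) = 2 × 3 × 7 × 13 = 546.
Smallest multiple of 546 that is ≥ 4497: ⌈4497/546⌉ × 546 = 9 × 546 = 4914.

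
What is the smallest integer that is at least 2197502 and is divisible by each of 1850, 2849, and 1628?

The integer must be a common multiple of 1850, 2849, and 1628, so a multiple of their LCM.
1850 = 2 × 5^2 × 37
2849 = 7 × 11 × 37
1628 = 2^2 × 11 × 37
LCM(1850, 2849, 1628) = 2^2 × 5^2 × 7 × 11 × 37 = 284900.
Smallest multiple of 284900 that is ≥ 2197502: ⌈2197502/284900⌉ × 284900 = 8 × 284900 = 2279200.

2279200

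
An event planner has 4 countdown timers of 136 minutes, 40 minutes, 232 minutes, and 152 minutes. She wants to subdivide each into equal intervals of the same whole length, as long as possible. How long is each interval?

8 minutes

The interval must divide each timer length; the longest such is the gcd.
136 = 2^3 × 17
40 = 2^3 × 5
232 = 2^3 × 29
152 = 2^3 × 19
gcd(136, 40, 232, 152) = 2^3 = 8.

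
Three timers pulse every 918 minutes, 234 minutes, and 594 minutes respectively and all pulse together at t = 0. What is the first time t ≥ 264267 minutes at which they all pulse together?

393822 minutes

Joint pulses occur at multiples of LCM(918, 234, 594).
918 = 2 × 3^3 × 17
234 = 2 × 3^2 × 13
594 = 2 × 3^3 × 11
LCM(918, 234, 594) = 2 × 3^3 × 11 × 13 × 17 = 131274.
Smallest multiple of 131274 that is ≥ 264267: ⌈264267/131274⌉ × 131274 = 3 × 131274 = 393822.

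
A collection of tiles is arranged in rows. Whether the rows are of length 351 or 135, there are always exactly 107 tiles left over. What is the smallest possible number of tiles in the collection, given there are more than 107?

N − 107 must be a common multiple of 351 and 135.
351 = 3^3 × 13
135 = 3^3 × 5
LCM(351, 135) = 3^3 × 5 × 13 = 1755.
Smallest N > 107 is LCM + 107 = 1755 + 107 = 1862.

1862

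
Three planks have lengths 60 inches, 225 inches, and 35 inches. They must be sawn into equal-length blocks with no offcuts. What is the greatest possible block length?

The block length must divide every plank, so the greatest is gcd(60, 225, 35).
60 = 2^2 × 3 × 5
225 = 3^2 × 5^2
35 = 5 × 7
gcd(60, 225, 35) = 5.

5 inches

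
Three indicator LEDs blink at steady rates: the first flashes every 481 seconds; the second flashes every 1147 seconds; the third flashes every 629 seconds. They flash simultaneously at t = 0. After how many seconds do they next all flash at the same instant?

253487 seconds

The first simultaneous occurrence is after LCM of the individual periods.
481 = 13 × 37
1147 = 31 × 37
629 = 17 × 37
LCM(481, 1147, 629) = 13 × 17 × 31 × 37 = 253487.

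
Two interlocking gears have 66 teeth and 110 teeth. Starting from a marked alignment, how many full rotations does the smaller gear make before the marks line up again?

5 rotations

They are all back at their starting positions together after one LCM of the periods.
66 = 2 × 3 × 11
110 = 2 × 5 × 11
LCM(66, 110) = 2 × 3 × 5 × 11 = 330.
Rotations for period 66: 330 / 66 = 5.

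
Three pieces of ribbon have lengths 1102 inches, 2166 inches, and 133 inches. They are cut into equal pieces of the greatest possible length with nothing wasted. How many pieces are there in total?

Piece length = gcd(1102, 2166, 133).
1102 = 2 × 19 × 29
2166 = 2 × 3 × 19^2
133 = 7 × 19
gcd(1102, 2166, 133) = 19.
Total pieces = 1102/19 + 2166/19 + 133/19 = 58 + 114 + 7 = 179.

179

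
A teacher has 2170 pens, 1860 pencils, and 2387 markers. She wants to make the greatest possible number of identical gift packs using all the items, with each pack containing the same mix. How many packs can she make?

31 packs

The pack count must divide each quantity, so the greatest is gcd(2170, 1860, 2387).
2170 = 2 × 5 × 7 × 31
1860 = 2^2 × 3 × 5 × 31
2387 = 7 × 11 × 31
gcd(2170, 1860, 2387) = 31.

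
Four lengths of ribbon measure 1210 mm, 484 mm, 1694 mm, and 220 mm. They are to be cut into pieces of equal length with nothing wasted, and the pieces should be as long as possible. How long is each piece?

The greatest length dividing all of 1210, 484, 1694, and 220 is their gcd.
1210 = 2 × 5 × 11^2
484 = 2^2 × 11^2
1694 = 2 × 7 × 11^2
220 = 2^2 × 5 × 11
gcd(1210, 484, 1694, 220) = 2 × 11 = 22.

22 mm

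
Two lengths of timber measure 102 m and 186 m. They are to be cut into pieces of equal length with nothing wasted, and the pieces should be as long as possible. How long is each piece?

Each piece length must divide every original length, so the longest possible is gcd(102, 186).
102 = 2 × 3 × 17
186 = 2 × 3 × 31
gcd(102, 186) = 2 × 3 = 6.

6 m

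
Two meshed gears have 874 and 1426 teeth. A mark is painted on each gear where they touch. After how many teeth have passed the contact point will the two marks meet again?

27094 teeth

The first simultaneous occurrence is after LCM of the individual periods.
874 = 2 × 19 × 23
1426 = 2 × 23 × 31
LCM(874, 1426) = 2 × 19 × 23 × 31 = 27094.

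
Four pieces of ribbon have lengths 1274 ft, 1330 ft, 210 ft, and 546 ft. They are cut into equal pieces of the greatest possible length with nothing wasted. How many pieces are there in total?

Piece length = gcd(1274, 1330, 210, 546).
1274 = 2 × 7^2 × 13
1330 = 2 × 5 × 7 × 19
210 = 2 × 3 × 5 × 7
546 = 2 × 3 × 7 × 13
gcd(1274, 1330, 210, 546) = 2 × 7 = 14.
Total pieces = 1274/14 + 1330/14 + 210/14 + 546/14 = 91 + 95 + 15 + 39 = 240.

240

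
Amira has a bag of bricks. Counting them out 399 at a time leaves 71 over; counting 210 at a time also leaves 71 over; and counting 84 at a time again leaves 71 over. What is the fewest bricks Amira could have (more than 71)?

8051

N − 71 must be a common multiple of 399, 210, and 84.
399 = 3 × 7 × 19
210 = 2 × 3 × 5 × 7
84 = 2^2 × 3 × 7
LCM(399, 210, 84) = 2^2 × 3 × 5 × 7 × 19 = 7980.
Smallest N > 71 is LCM + 71 = 7980 + 71 = 8051.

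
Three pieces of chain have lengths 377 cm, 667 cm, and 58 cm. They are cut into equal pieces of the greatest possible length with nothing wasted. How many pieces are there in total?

Piece length = gcd(377, 667, 58).
377 = 13 × 29
667 = 23 × 29
58 = 2 × 29
gcd(377, 667, 58) = 29.
Total pieces = 377/29 + 667/29 + 58/29 = 13 + 23 + 2 = 38.

38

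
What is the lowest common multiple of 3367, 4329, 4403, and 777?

515151

3367 = 7 × 13 × 37
4329 = 3^2 × 13 × 37
4403 = 7 × 17 × 37
777 = 3 × 7 × 37
LCM(3367, 4329, 4403, 777) = 3^2 × 7 × 13 × 17 × 37 = 515151.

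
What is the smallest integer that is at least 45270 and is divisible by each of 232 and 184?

The integer must be a common multiple of 232 and 184, so a multiple of their LCM.
232 = 2^3 × 29
184 = 2^3 × 23
LCM(232, 184) = 2^3 × 23 × 29 = 5336.
Smallest multiple of 5336 that is ≥ 45270: ⌈45270/5336⌉ × 5336 = 9 × 5336 = 48024.

48024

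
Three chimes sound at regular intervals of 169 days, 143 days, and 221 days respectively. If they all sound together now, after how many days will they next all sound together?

We need the least common multiple of the intervals.
169 = 13^2
143 = 11 × 13
221 = 13 × 17
LCM(169, 143, 221) = 11 × 13^2 × 17 = 31603.

31603 days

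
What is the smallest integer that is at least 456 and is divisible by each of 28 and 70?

The integer must be a common multiple of 28 and 70, so a multiple of their LCM.
28 = 2^2 × 7
70 = 2 × 5 × 7
LCM(28, 70) = 2^2 × 5 × 7 = 140.
Smallest multiple of 140 that is ≥ 456: ⌈456/140⌉ × 140 = 4 × 140 = 560.

560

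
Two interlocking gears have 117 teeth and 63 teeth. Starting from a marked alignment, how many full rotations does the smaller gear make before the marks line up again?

All finish a whole number of cycles simultaneously at t = LCM of the periods.
117 = 3^2 × 13
63 = 3^2 × 7
LCM(117, 63) = 3^2 × 7 × 13 = 819.
Rotations for period 63: 819 / 63 = 13.

13 rotations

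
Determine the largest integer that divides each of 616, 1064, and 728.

616 = 2^3 × 7 × 11
1064 = 2^3 × 7 × 19
728 = 2^3 × 7 × 13
gcd(616, 1064, 728) = 2^3 × 7 = 56.

56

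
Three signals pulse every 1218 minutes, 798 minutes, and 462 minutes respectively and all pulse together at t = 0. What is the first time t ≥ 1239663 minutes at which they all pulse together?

Joint pulses occur at multiples of LCM(1218, 798, 462).
1218 = 2 × 3 × 7 × 29
798 = 2 × 3 × 7 × 19
462 = 2 × 3 × 7 × 11
LCM(1218, 798, 462) = 2 × 3 × 7 × 11 × 19 × 29 = 254562.
Smallest multiple of 254562 that is ≥ 1239663: ⌈1239663/254562⌉ × 254562 = 5 × 254562 = 1272810.

1272810 minutes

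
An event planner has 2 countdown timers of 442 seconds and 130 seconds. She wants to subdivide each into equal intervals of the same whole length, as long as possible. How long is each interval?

26 seconds

By the Euclidean algorithm:
442 = 3 × 130 + 52
130 = 2 × 52 + 26
52 = 2 × 26 + 0
gcd(442, 130) = 26.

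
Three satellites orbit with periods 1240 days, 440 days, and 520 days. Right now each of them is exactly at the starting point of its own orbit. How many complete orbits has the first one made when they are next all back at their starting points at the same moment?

143 orbits

The first common completion time is the LCM of the periods.
1240 = 2^3 × 5 × 31
440 = 2^3 × 5 × 11
520 = 2^3 × 5 × 13
LCM(1240, 440, 520) = 2^3 × 5 × 11 × 13 × 31 = 177320.
Orbits for period 1240: 177320 / 1240 = 143.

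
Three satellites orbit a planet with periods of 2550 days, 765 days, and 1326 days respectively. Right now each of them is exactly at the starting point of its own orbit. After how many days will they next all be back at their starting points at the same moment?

The first simultaneous occurrence is after LCM of the individual periods.
2550 = 2 × 3 × 5^2 × 17
765 = 3^2 × 5 × 17
1326 = 2 × 3 × 13 × 17
LCM(2550, 765, 1326) = 2 × 3^2 × 5^2 × 13 × 17 = 99450.

99450 days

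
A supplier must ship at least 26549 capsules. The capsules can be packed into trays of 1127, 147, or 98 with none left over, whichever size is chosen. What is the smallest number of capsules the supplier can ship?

27048

The number of capsules must be a common multiple of 1127, 147, and 98, so a multiple of their LCM.
1127 = 7^2 × 23
147 = 3 × 7^2
98 = 2 × 7^2
LCM(1127, 147, 98) = 2 × 3 × 7^2 × 23 = 6762.
Smallest multiple of 6762 that is ≥ 26549: ⌈26549/6762⌉ × 6762 = 4 × 6762 = 27048.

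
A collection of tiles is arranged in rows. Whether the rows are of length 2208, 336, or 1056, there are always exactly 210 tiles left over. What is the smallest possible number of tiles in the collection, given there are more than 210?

170226

N − 210 must be a common multiple of 2208, 336, and 1056.
2208 = 2^5 × 3 × 23
336 = 2^4 × 3 × 7
1056 = 2^5 × 3 × 11
LCM(2208, 336, 1056) = 2^5 × 3 × 7 × 11 × 23 = 170016.
Smallest N > 210 is LCM + 210 = 170016 + 210 = 170226.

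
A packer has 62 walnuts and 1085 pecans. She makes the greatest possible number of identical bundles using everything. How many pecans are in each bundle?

Number of bundles = gcd(62, 1085).
62 = 2 × 31
1085 = 5 × 7 × 31
gcd(62, 1085) = 31.
pecans per bundle = 1085 / 31 = 35.

35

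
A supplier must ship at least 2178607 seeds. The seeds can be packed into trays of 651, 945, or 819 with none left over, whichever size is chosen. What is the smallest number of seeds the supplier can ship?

2285010

The number of seeds must be a common multiple of 651, 945, and 819, so a multiple of their LCM.
651 = 3 × 7 × 31
945 = 3^3 × 5 × 7
819 = 3^2 × 7 × 13
LCM(651, 945, 819) = 3^3 × 5 × 7 × 13 × 31 = 380835.
Smallest multiple of 380835 that is ≥ 2178607: ⌈2178607/380835⌉ × 380835 = 6 × 380835 = 2285010.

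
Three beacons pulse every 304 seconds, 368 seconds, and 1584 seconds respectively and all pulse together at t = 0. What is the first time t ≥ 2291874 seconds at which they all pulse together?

2768832 seconds

Joint pulses occur at multiples of LCM(304, 368, 1584).
304 = 2^4 × 19
368 = 2^4 × 23
1584 = 2^4 × 3^2 × 11
LCM(304, 368, 1584) = 2^4 × 3^2 × 11 × 19 × 23 = 692208.
Smallest multiple of 692208 that is ≥ 2291874: ⌈2291874/692208⌉ × 692208 = 4 × 692208 = 2768832.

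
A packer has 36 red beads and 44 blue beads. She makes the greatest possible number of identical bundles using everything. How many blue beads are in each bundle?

11

Number of bundles = gcd(36, 44).
36 = 2^2 × 3^2
44 = 2^2 × 11
gcd(36, 44) = 2^2 = 4.
blue beads per bundle = 44 / 4 = 11.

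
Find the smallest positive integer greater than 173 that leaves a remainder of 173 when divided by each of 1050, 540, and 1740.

548273

N − 173 must be a common multiple of 1050, 540, and 1740.
1050 = 2 × 3 × 5^2 × 7
540 = 2^2 × 3^3 × 5
1740 = 2^2 × 3 × 5 × 29
LCM(1050, 540, 1740) = 2^2 × 3^3 × 5^2 × 7 × 29 = 548100.
Smallest N > 173 is LCM + 173 = 548100 + 173 = 548273.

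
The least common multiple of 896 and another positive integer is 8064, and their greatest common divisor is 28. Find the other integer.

gcd × lcm = product of the two integers, so the other integer is (28 × 8064) / 896 = 252.

252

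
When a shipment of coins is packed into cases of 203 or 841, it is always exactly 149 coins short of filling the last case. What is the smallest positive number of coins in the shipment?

Being 149 short of a full case of size k means N ≡ −149 (mod k), i.e. N + 149 is a multiple of each size.
203 = 7 × 29
841 = 29^2
LCM(203, 841) = 7 × 29^2 = 5887.
Smallest positive N is 5887 − 149 = 5738.

5738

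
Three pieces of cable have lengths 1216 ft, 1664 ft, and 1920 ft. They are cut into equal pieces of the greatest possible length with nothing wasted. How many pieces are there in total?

Piece length = gcd(1216, 1664, 1920).
1216 = 2^6 × 19
1664 = 2^7 × 13
1920 = 2^7 × 3 × 5
gcd(1216, 1664, 1920) = 2^6 = 64.
Total pieces = 1216/64 + 1664/64 + 1920/64 = 19 + 26 + 30 = 75.

75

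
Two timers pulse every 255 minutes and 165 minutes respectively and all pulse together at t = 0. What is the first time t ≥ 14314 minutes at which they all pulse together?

16830 minutes

Joint pulses occur at multiples of LCM(255, 165).
255 = 3 × 5 × 17
165 = 3 × 5 × 11
LCM(255, 165) = 3 × 5 × 11 × 17 = 2805.
Smallest multiple of 2805 that is ≥ 14314: ⌈14314/2805⌉ × 2805 = 6 × 2805 = 16830.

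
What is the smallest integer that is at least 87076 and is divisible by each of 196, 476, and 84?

The integer must be a common multiple of 196, 476, and 84, so a multiple of their LCM.
196 = 2^2 × 7^2
476 = 2^2 × 7 × 17
84 = 2^2 × 3 × 7
LCM(196, 476, 84) = 2^2 × 3 × 7^2 × 17 = 9996.
Smallest multiple of 9996 that is ≥ 87076: ⌈87076/9996⌉ × 9996 = 9 × 9996 = 89964.

89964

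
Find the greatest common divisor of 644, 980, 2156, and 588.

644 = 2^2 × 7 × 23
980 = 2^2 × 5 × 7^2
2156 = 2^2 × 7^2 × 11
588 = 2^2 × 3 × 7^2
gcd(644, 980, 2156, 588) = 2^2 × 7 = 28.

28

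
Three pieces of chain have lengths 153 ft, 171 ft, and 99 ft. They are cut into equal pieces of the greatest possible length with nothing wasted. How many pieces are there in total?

Piece length = gcd(153, 171, 99).
153 = 3^2 × 17
171 = 3^2 × 19
99 = 3^2 × 11
gcd(153, 171, 99) = 3^2 = 9.
Total pieces = 153/9 + 171/9 + 99/9 = 17 + 19 + 11 = 47.

47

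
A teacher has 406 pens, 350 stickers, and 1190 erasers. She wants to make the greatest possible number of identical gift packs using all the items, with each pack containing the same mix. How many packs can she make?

14 packs

The pack count must divide each quantity, so the greatest is gcd(406, 350, 1190).
406 = 2 × 7 × 29
350 = 2 × 5^2 × 7
1190 = 2 × 5 × 7 × 17
gcd(406, 350, 1190) = 2 × 7 = 14.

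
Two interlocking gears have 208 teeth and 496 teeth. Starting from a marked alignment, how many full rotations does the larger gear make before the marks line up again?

13 rotations

They are all back at their starting positions together after one LCM of the periods.
208 = 2^4 × 13
496 = 2^4 × 31
LCM(208, 496) = 2^4 × 13 × 31 = 6448.
Rotations for period 496: 6448 / 496 = 13.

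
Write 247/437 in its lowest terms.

13/23

247 = 13 × 19
437 = 19 × 23
gcd(247, 437) = 19.
Divide numerator and denominator by 19: 247/437 = 13/23.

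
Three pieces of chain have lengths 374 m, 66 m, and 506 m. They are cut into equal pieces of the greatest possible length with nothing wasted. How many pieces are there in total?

Piece length = gcd(374, 66, 506).
374 = 2 × 11 × 17
66 = 2 × 3 × 11
506 = 2 × 11 × 23
gcd(374, 66, 506) = 2 × 11 = 22.
Total pieces = 374/22 + 66/22 + 506/22 = 17 + 3 + 23 = 43.

43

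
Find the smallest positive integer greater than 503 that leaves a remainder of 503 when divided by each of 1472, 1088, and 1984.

776247

N − 503 must be a common multiple of 1472, 1088, and 1984.
1472 = 2^6 × 23
1088 = 2^6 × 17
1984 = 2^6 × 31
LCM(1472, 1088, 1984) = 2^6 × 17 × 23 × 31 = 775744.
Smallest N > 503 is LCM + 503 = 775744 + 503 = 776247.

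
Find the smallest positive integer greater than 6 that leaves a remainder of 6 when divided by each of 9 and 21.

69

N − 6 must be a common multiple of 9 and 21.
9 = 3^2
21 = 3 × 7
LCM(9, 21) = 3^2 × 7 = 63.
Smallest N > 6 is LCM + 6 = 63 + 6 = 69.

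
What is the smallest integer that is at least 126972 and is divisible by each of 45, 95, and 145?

148770

The integer must be a common multiple of 45, 95, and 145, so a multiple of their LCM.
45 = 3^2 × 5
95 = 5 × 19
145 = 5 × 29
LCM(45, 95, 145) = 3^2 × 5 × 19 × 29 = 24795.
Smallest multiple of 24795 that is ≥ 126972: ⌈126972/24795⌉ × 24795 = 6 × 24795 = 148770.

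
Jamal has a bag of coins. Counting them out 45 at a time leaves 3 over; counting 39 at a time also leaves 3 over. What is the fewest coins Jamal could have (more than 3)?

588

N − 3 must be a common multiple of 45 and 39.
45 = 3^2 × 5
39 = 3 × 13
LCM(45, 39) = 3^2 × 5 × 13 = 585.
Smallest N > 3 is LCM + 3 = 585 + 3 = 588.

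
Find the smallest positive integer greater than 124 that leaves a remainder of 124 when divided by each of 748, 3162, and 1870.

N − 124 must be a common multiple of 748, 3162, and 1870.
748 = 2^2 × 11 × 17
3162 = 2 × 3 × 17 × 31
1870 = 2 × 5 × 11 × 17
LCM(748, 3162, 1870) = 2^2 × 3 × 5 × 11 × 17 × 31 = 347820.
Smallest N > 124 is LCM + 124 = 347820 + 124 = 347944.

347944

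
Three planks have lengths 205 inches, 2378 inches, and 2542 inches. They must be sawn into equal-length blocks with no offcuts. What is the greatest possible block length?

41 inches

This is the greatest common divisor of 205, 2378, and 2542.
205 = 5 × 41
2378 = 2 × 29 × 41
2542 = 2 × 31 × 41
gcd(205, 2378, 2542) = 41.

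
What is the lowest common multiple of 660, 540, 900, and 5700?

564300

660 = 2^2 × 3 × 5 × 11
540 = 2^2 × 3^3 × 5
900 = 2^2 × 3^2 × 5^2
5700 = 2^2 × 3 × 5^2 × 19
LCM(660, 540, 900, 5700) = 2^2 × 3^3 × 5^2 × 11 × 19 = 564300.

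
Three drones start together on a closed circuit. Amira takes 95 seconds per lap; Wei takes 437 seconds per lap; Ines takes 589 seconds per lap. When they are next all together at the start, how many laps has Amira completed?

The first common completion time is the LCM of the periods.
95 = 5 × 19
437 = 19 × 23
589 = 19 × 31
LCM(95, 437, 589) = 5 × 19 × 23 × 31 = 67735.
Laps for period 95: 67735 / 95 = 713.

713 laps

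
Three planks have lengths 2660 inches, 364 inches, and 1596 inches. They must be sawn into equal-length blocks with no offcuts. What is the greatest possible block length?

The block length must divide every plank, so the greatest is gcd(2660, 364, 1596).
2660 = 2^2 × 5 × 7 × 19
364 = 2^2 × 7 × 13
1596 = 2^2 × 3 × 7 × 19
gcd(2660, 364, 1596) = 2^2 × 7 = 28.

28 inches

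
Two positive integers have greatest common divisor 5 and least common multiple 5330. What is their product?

26650

For any two positive integers, gcd × lcm = product = 5 × 5330 = 26650.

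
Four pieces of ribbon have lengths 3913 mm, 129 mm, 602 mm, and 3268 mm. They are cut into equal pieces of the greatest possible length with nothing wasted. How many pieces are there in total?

184

Piece length = gcd(3913, 129, 602, 3268).
3913 = 7 × 13 × 43
129 = 3 × 43
602 = 2 × 7 × 43
3268 = 2^2 × 19 × 43
gcd(3913, 129, 602, 3268) = 43.
Total pieces = 3913/43 + 129/43 + 602/43 + 3268/43 = 91 + 3 + 14 + 76 = 184.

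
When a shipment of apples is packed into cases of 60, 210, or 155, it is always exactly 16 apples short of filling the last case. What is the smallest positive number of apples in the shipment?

13004

Being 16 short of a full case of size k means N ≡ −16 (mod k), i.e. N + 16 is a multiple of each size.
60 = 2^2 × 3 × 5
210 = 2 × 3 × 5 × 7
155 = 5 × 31
LCM(60, 210, 155) = 2^2 × 3 × 5 × 7 × 31 = 13020.
Smallest positive N is 13020 − 16 = 13004.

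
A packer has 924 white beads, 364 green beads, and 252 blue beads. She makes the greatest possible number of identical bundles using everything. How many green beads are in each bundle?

Number of bundles = gcd(924, 364, 252).
924 = 2^2 × 3 × 7 × 11
364 = 2^2 × 7 × 13
252 = 2^2 × 3^2 × 7
gcd(924, 364, 252) = 2^2 × 7 = 28.
green beads per bundle = 364 / 28 = 13.

13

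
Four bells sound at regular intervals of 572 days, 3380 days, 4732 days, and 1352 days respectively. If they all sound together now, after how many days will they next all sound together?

We need the least common multiple of the intervals.
572 = 2^2 × 11 × 13
3380 = 2^2 × 5 × 13^2
4732 = 2^2 × 7 × 13^2
1352 = 2^3 × 13^2
LCM(572, 3380, 4732, 1352) = 2^3 × 5 × 7 × 11 × 13^2 = 520520.

520520 days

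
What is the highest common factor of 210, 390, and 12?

210 = 2 × 3 × 5 × 7
390 = 2 × 3 × 5 × 13
12 = 2^2 × 3
gcd(210, 390, 12) = 2 × 3 = 6.

6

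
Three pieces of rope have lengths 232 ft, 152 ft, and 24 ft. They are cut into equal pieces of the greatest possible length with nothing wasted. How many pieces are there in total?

51

Piece length = gcd(232, 152, 24).
232 = 2^3 × 29
152 = 2^3 × 19
24 = 2^3 × 3
gcd(232, 152, 24) = 2^3 = 8.
Total pieces = 232/8 + 152/8 + 24/8 = 29 + 19 + 3 = 51.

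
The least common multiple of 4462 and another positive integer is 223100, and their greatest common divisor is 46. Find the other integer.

2300

gcd × lcm = product of the two integers, so the other integer is (46 × 223100) / 4462 = 2300.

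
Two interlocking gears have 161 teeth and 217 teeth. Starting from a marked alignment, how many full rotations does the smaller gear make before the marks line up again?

31 rotations

The first common completion time is the LCM of the periods.
161 = 7 × 23
217 = 7 × 31
LCM(161, 217) = 7 × 23 × 31 = 4991.
Rotations for period 161: 4991 / 161 = 31.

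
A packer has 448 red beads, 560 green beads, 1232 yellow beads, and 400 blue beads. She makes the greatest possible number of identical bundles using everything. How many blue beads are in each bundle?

25

Number of bundles = gcd(448, 560, 1232, 400).
448 = 2^6 × 7
560 = 2^4 × 5 × 7
1232 = 2^4 × 7 × 11
400 = 2^4 × 5^2
gcd(448, 560, 1232, 400) = 2^4 = 16.
blue beads per bundle = 400 / 16 = 25.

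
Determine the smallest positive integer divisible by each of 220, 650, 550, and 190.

271700

220 = 2^2 × 5 × 11
650 = 2 × 5^2 × 13
550 = 2 × 5^2 × 11
190 = 2 × 5 × 19
LCM(220, 650, 550, 190) = 2^2 × 5^2 × 11 × 13 × 19 = 271700.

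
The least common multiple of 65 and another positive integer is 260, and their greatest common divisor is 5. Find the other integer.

20

gcd × lcm = product of the two integers, so the other integer is (5 × 260) / 65 = 20.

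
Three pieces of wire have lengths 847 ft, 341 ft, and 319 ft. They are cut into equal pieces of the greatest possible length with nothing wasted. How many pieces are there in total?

Piece length = gcd(847, 341, 319).
847 = 7 × 11^2
341 = 11 × 31
319 = 11 × 29
gcd(847, 341, 319) = 11.
Total pieces = 847/11 + 341/11 + 319/11 = 77 + 31 + 29 = 137.

137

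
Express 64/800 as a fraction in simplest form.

2/25

64 = 2^6
800 = 2^5 × 5^2
gcd(64, 800) = 2^5 = 32.
Divide numerator and denominator by 32: 64/800 = 2/25.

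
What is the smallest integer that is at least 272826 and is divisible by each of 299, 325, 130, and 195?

The integer must be a common multiple of 299, 325, 130, and 195, so a multiple of their LCM.
299 = 13 × 23
325 = 5^2 × 13
130 = 2 × 5 × 13
195 = 3 × 5 × 13
LCM(299, 325, 130, 195) = 2 × 3 × 5^2 × 13 × 23 = 44850.
Smallest multiple of 44850 that is ≥ 272826: ⌈272826/44850⌉ × 44850 = 7 × 44850 = 313950.

313950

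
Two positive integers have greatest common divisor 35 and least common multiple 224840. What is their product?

7869400

For any two positive integers, gcd × lcm = product = 35 × 224840 = 7869400.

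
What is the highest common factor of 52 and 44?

4

52 = 2^2 × 13
44 = 2^2 × 11
gcd(52, 44) = 2^2 = 4.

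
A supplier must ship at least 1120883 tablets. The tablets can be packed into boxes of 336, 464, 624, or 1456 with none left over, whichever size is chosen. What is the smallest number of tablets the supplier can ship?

1140048

The number of tablets must be a common multiple of 336, 464, 624, and 1456, so a multiple of their LCM.
336 = 2^4 × 3 × 7
464 = 2^4 × 29
624 = 2^4 × 3 × 13
1456 = 2^4 × 7 × 13
LCM(336, 464, 624, 1456) = 2^4 × 3 × 7 × 13 × 29 = 126672.
Smallest multiple of 126672 that is ≥ 1120883: ⌈1120883/126672⌉ × 126672 = 9 × 126672 = 1140048.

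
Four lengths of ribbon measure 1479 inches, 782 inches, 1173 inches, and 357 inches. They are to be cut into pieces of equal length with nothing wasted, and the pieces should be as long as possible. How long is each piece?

17 inches

The greatest length dividing all of 1479, 782, 1173, and 357 is their gcd.
1479 = 3 × 17 × 29
782 = 2 × 17 × 23
1173 = 3 × 17 × 23
357 = 3 × 7 × 17
gcd(1479, 782, 1173, 357) = 17.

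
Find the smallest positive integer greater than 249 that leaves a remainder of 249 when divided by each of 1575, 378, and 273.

N − 249 must be a common multiple of 1575, 378, and 273.
1575 = 3^2 × 5^2 × 7
378 = 2 × 3^3 × 7
273 = 3 × 7 × 13
LCM(1575, 378, 273) = 2 × 3^3 × 5^2 × 7 × 13 = 122850.
Smallest N > 249 is LCM + 249 = 122850 + 249 = 123099.

123099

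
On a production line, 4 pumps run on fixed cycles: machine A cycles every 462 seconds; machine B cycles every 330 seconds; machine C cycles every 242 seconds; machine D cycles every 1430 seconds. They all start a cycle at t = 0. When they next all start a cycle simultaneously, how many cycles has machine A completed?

All finish a whole number of cycles simultaneously at t = LCM of the periods.
462 = 2 × 3 × 7 × 11
330 = 2 × 3 × 5 × 11
242 = 2 × 11^2
1430 = 2 × 5 × 11 × 13
LCM(462, 330, 242, 1430) = 2 × 3 × 5 × 7 × 11^2 × 13 = 330330.
Cycles for period 462: 330330 / 462 = 715.

715 cycles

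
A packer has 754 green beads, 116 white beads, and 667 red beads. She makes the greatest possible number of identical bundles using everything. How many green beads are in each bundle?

Number of bundles = gcd(754, 116, 667).
754 = 2 × 13 × 29
116 = 2^2 × 29
667 = 23 × 29
gcd(754, 116, 667) = 29.
green beads per bundle = 754 / 29 = 26.

26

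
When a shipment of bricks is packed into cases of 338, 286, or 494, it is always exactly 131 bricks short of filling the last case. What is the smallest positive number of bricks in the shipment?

Being 131 short of a full case of size k means N ≡ −131 (mod k), i.e. N + 131 is a multiple of each size.
338 = 2 × 13^2
286 = 2 × 11 × 13
494 = 2 × 13 × 19
LCM(338, 286, 494) = 2 × 11 × 13^2 × 19 = 70642.
Smallest positive N is 70642 − 131 = 70511.

70511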